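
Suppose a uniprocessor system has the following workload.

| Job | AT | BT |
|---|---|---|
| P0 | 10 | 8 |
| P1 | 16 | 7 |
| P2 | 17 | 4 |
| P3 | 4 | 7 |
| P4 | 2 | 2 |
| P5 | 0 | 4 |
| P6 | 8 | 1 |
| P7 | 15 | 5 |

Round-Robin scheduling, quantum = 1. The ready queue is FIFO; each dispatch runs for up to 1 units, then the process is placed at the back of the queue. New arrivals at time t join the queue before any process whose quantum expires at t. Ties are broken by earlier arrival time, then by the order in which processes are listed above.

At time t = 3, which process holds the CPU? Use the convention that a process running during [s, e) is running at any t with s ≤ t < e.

Schedule: | P5 0-2 | P4 2-3 | P5 3-4 | P4 4-5 | P3 5-6 | P5 6-7 | P3 7-8 | P6 8-9 | P3 9-10 | P0 10-11 | P3 11-12 | P0 12-13 | P3 13-14 | P0 14-15 | P3 15-16 | P7 16-17 | P0 17-18 | P1 18-19 | P3 19-20 | P2 20-21 | P7 21-22 | P0 22-23 | P1 23-24 | P2 24-25 | P7 25-26 | P0 26-27 | P1 27-28 | P2 28-29 | P7 29-30 | P0 30-31 | P1 31-32 | P2 32-33 | P7 33-34 | P0 34-35 | P1 35-38 |
Completion: P0=35  P1=38  P2=33  P3=20  P4=5  P5=7  P6=9  P7=34

P5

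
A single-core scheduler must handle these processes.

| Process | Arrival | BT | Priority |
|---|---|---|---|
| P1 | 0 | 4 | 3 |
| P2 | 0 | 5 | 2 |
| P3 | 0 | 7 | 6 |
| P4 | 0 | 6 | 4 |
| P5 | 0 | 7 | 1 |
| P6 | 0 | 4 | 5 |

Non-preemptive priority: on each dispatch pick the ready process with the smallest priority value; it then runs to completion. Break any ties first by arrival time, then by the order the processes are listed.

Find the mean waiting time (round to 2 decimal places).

13.83

Timeline: | P5 0-7 | P2 7-12 | P1 12-16 | P4 16-22 | P6 22-26 | P3 26-33 |
Completion: P1=16  P2=12  P3=33  P4=22  P5=7  P6=26
Waiting times: P1=12, P2=7, P3=26, P4=16, P5=0, P6=22
Average waiting = (12+7+26+16+0+22) / 6 = 83/6 = 13.83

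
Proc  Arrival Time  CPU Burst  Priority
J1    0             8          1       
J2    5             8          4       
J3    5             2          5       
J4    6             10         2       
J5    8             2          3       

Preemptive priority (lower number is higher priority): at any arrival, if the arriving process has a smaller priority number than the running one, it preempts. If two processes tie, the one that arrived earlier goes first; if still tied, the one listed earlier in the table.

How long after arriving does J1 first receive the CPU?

Timeline: | J1 0-8 | J4 8-18 | J5 18-20 | J2 20-28 | J3 28-30 |
Completion: J1=8  J2=28  J3=30  J4=18  J5=20
Response(J1) = first start − arrival = 0 − 0 = 0

0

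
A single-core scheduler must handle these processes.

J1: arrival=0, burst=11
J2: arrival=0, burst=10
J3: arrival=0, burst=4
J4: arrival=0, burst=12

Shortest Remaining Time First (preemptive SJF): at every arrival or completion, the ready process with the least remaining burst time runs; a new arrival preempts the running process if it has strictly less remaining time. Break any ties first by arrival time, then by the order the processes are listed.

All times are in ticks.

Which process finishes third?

Timeline: | J3 0-4 | J2 4-14 | J1 14-25 | J4 25-37 |
Completion: J1=25  J2=14  J3=4  J4=37
Finish order: J3 → J2 → J1 → J4

J1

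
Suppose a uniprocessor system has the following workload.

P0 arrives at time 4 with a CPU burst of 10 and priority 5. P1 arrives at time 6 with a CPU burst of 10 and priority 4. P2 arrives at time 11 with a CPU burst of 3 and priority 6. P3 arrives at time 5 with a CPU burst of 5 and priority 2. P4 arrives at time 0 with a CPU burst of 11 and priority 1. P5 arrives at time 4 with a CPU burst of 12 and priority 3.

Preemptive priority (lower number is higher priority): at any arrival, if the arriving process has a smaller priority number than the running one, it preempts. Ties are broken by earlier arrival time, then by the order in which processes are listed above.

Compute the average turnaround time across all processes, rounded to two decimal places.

27.00

Schedule: | P4 0-11 | P3 11-16 | P5 16-28 | P1 28-38 | P0 38-48 | P2 48-51 |
Completion: P0=48  P1=38  P2=51  P3=16  P4=11  P5=28
Turnaround times: P0=44, P1=32, P2=40, P3=11, P4=11, P5=24
Average turnaround = (44+32+40+11+11+24) / 6 = 162/6 = 27.00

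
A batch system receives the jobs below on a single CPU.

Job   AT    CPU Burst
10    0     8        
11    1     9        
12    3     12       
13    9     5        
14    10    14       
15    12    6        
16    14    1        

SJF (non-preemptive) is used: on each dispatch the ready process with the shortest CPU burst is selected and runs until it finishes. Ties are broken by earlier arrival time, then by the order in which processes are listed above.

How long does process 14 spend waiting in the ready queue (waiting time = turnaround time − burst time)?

Timeline: | 10 0-8 | 11 8-17 | 16 17-18 | 13 18-23 | 15 23-29 | 12 29-41 | 14 41-55 |
Completion: 10=8  11=17  12=41  13=23  14=55  15=29  16=18
Turnaround (C−A): 10=8  11=16  12=38  13=14  14=45  15=17  16=4
Waiting(14) = turnaround − burst = 45 − 14 = 31

31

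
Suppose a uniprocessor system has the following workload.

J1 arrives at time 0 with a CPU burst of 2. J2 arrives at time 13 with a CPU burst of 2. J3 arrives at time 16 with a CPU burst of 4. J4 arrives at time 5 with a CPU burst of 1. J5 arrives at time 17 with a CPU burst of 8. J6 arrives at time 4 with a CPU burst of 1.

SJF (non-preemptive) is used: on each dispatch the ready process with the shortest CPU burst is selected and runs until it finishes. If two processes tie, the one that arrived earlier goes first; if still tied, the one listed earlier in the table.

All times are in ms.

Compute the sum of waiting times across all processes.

Timeline: | J1 0-2 | idle 2-4 | J6 4-5 | J4 5-6 | idle 6-13 | J2 13-15 | idle 15-16 | J3 16-20 | J5 20-28 |
Completion: J1=2  J2=15  J3=20  J4=6  J5=28  J6=5
Turnaround (C−A): J1=2  J2=2  J3=4  J4=1  J5=11  J6=1
Waiting = turnaround − burst: J1=0, J2=0, J3=0, J4=0, J5=3, J6=0
Total waiting = 0 + 0 + 0 + 0 + 3 + 0 = 3

3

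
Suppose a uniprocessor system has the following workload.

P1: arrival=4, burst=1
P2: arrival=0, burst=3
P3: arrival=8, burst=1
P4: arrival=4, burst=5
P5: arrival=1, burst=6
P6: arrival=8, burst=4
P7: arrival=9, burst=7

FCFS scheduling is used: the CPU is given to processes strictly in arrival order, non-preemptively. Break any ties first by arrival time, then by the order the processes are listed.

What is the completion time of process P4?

15

Timeline: | P2 0-3 | P5 3-9 | P1 9-10 | P4 10-15 | P3 15-16 | P6 16-20 | P7 20-27 |
Completion: P1=10  P2=3  P3=16  P4=15  P5=9  P6=20  P7=27
Turnaround (C−A): P1=6  P2=3  P3=8  P4=11  P5=8  P6=12  P7=18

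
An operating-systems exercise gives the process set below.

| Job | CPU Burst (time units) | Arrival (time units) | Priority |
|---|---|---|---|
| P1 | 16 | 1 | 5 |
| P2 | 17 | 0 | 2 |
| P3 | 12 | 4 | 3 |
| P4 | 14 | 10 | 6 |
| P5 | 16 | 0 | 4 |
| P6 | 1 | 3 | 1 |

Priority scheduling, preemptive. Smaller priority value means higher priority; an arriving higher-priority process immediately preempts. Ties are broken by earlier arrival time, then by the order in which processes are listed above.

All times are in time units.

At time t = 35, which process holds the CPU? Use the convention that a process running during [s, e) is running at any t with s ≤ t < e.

Gantt: | P2 0-3 | P6 3-4 | P2 4-18 | P3 18-30 | P5 30-46 | P1 46-62 | P4 62-76 |
Completion: P1=62  P2=18  P3=30  P4=76  P5=46  P6=4
Turnaround (C−A): P1=61  P2=18  P3=26  P4=66  P5=46  P6=1

P5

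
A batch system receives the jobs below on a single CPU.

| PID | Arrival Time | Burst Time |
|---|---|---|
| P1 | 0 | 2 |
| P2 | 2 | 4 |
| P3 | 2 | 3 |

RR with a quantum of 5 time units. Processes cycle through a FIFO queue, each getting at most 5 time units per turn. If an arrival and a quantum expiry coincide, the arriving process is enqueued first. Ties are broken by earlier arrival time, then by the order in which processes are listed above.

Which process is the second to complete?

P2

Timeline: | P1 0-2 | P2 2-6 | P3 6-9 |
Completion: P1=2  P2=6  P3=9
Finish order: P1 → P2 → P3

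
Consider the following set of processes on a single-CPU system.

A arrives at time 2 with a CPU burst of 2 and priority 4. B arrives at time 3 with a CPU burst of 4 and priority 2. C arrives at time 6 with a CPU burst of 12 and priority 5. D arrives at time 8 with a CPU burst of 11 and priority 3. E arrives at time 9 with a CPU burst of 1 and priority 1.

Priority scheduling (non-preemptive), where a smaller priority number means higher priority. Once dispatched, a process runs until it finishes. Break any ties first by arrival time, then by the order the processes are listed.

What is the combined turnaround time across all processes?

Timeline: | idle 0-2 | A 2-4 | B 4-8 | D 8-19 | E 19-20 | C 20-32 |
Completion: A=4  B=8  C=32  D=19  E=20
Turnaround (C−A): A=2  B=5  C=26  D=11  E=11
Turnaround = completion − arrival: A=2, B=5, C=26, D=11, E=11
Total turnaround = 2 + 5 + 26 + 11 + 11 = 55

55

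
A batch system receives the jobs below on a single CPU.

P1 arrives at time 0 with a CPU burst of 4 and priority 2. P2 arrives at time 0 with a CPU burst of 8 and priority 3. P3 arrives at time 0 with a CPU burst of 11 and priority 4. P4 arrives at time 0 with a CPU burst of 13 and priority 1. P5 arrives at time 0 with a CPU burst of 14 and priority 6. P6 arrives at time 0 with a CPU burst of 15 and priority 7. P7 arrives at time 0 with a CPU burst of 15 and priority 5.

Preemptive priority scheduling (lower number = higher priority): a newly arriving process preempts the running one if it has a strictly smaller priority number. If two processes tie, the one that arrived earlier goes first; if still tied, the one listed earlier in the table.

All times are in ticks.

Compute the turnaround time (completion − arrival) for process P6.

80

Schedule: | P4 0-13 | P1 13-17 | P2 17-25 | P3 25-36 | P7 36-51 | P5 51-65 | P6 65-80 |
Completion: P1=17  P2=25  P3=36  P4=13  P5=65  P6=80  P7=51
Turnaround(P6) = completion − arrival = 80 − 0 = 80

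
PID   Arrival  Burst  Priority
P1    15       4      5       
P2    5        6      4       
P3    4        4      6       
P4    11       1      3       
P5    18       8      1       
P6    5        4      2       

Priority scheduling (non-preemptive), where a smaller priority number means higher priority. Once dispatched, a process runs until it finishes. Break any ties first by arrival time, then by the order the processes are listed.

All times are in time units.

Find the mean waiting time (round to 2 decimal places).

4.17

Timeline: | idle 0-4 | P3 4-8 | P6 8-12 | P4 12-13 | P2 13-19 | P5 19-27 | P1 27-31 |
Completion: P1=31  P2=19  P3=8  P4=13  P5=27  P6=12
Turnaround (C−A): P1=16  P2=14  P3=4  P4=2  P5=9  P6=7
Waiting times: P1=12, P2=8, P3=0, P4=1, P5=1, P6=3
Average waiting = (12+8+0+1+1+3) / 6 = 25/6 = 4.17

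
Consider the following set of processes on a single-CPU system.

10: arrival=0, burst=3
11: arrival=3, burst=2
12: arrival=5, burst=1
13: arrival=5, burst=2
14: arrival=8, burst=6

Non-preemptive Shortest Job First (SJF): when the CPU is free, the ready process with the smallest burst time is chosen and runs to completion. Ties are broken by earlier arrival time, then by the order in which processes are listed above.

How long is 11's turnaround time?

2

Gantt: | 10 0-3 | 11 3-5 | 12 5-6 | 13 6-8 | 14 8-14 |
Completion: 10=3  11=5  12=6  13=8  14=14
Turnaround(11) = completion − arrival = 5 − 3 = 2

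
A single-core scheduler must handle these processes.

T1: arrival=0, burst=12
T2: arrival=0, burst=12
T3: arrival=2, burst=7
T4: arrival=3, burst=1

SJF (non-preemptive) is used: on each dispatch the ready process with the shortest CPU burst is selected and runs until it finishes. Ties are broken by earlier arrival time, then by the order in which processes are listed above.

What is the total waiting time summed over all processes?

Gantt: | T1 0-12 | T4 12-13 | T3 13-20 | T2 20-32 |
Completion: T1=12  T2=32  T3=20  T4=13
Turnaround (C−A): T1=12  T2=32  T3=18  T4=10
Waiting = turnaround − burst: T1=0, T2=20, T3=11, T4=9
Total waiting = 0 + 20 + 11 + 9 = 40

40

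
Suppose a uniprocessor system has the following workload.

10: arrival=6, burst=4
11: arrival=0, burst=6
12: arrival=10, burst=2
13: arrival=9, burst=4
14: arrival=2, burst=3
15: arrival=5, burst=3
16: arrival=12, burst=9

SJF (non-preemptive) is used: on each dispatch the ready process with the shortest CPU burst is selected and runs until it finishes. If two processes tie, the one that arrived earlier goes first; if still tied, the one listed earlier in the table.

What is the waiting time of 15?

Schedule: | 11 0-6 | 14 6-9 | 15 9-12 | 12 12-14 | 10 14-18 | 13 18-22 | 16 22-31 |
Completion: 10=18  11=6  12=14  13=22  14=9  15=12  16=31
Turnaround (C−A): 10=12  11=6  12=4  13=13  14=7  15=7  16=19
Waiting(15) = turnaround − burst = 7 − 3 = 4

4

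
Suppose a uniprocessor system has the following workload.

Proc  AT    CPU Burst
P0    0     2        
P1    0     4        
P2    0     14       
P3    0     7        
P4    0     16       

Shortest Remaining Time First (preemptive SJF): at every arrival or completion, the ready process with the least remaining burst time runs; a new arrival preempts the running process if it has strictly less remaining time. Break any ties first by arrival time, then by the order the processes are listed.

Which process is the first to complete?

Timeline: | P0 0-2 | P1 2-6 | P3 6-13 | P2 13-27 | P4 27-43 |
Completion: P0=2  P1=6  P2=27  P3=13  P4=43
Turnaround (C−A): P0=2  P1=6  P2=27  P3=13  P4=43
Finish order: P0 → P1 → P3 → P2 → P4

P0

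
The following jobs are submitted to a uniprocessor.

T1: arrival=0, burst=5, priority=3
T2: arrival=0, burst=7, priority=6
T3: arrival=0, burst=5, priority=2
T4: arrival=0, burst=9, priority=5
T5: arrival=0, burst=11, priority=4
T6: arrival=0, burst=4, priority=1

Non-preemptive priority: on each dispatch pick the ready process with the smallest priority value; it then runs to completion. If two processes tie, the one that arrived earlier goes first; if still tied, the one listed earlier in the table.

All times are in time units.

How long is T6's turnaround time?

4

Timeline: | T6 0-4 | T3 4-9 | T1 9-14 | T5 14-25 | T4 25-34 | T2 34-41 |
Completion: T1=14  T2=41  T3=9  T4=34  T5=25  T6=4
Turnaround(T6) = completion − arrival = 4 − 0 = 4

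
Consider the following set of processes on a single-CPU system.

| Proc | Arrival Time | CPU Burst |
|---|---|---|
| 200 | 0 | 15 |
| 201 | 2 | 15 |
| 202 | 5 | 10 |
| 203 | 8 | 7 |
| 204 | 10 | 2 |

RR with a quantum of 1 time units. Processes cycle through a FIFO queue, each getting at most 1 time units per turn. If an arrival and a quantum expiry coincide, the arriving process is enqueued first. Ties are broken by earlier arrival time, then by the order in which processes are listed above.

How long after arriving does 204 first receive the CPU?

3

Timeline: | 200 0-2 | 201 2-3 | 200 3-4 | 201 4-5 | 200 5-6 | 202 6-7 | 201 7-8 | 200 8-9 | 202 9-10 | 203 10-11 | 201 11-12 | 200 12-13 | 204 13-14 | 202 14-15 | 203 15-16 | 201 16-17 | 200 17-18 | 204 18-19 | 202 19-20 | 203 20-21 | 201 21-22 | 200 22-23 | 202 23-24 | 203 24-25 | 201 25-26 | 200 26-27 | 202 27-28 | 203 28-29 | 201 29-30 | 200 30-31 | 202 31-32 | 203 32-33 | 201 33-34 | 200 34-35 | 202 35-36 | 203 36-37 | 201 37-38 | 200 38-39 | 202 39-40 | 201 40-41 | 200 41-42 | 202 42-43 | 201 43-44 | 200 44-45 | 201 45-46 | 200 46-47 | 201 47-49 |
Completion: 200=47  201=49  202=43  203=37  204=19
Turnaround (C−A): 200=47  201=47  202=38  203=29  204=9
Response(204) = first start − arrival = 13 − 10 = 3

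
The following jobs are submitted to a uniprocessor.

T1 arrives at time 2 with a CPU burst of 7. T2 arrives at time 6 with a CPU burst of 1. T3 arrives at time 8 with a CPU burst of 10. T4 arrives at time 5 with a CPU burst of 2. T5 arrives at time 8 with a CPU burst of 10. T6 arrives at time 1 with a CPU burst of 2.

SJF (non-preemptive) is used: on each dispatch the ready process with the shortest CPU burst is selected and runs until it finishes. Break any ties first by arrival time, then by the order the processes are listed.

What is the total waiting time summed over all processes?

Timeline: | idle 0-1 | T6 1-3 | T1 3-10 | T2 10-11 | T4 11-13 | T3 13-23 | T5 23-33 |
Completion: T1=10  T2=11  T3=23  T4=13  T5=33  T6=3
Waiting = turnaround − burst: T1=1, T2=4, T3=5, T4=6, T5=15, T6=0
Total waiting = 1 + 4 + 5 + 6 + 15 + 0 = 31

31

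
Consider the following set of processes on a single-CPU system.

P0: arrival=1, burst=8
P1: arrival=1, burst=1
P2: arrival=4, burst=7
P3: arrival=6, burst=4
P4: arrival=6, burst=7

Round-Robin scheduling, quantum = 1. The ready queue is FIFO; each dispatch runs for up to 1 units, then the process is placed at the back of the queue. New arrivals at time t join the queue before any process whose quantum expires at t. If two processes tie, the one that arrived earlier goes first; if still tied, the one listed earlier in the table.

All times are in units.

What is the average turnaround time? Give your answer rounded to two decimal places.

Schedule: | idle 0-1 | P0 1-2 | P1 2-3 | P0 3-4 | P2 4-5 | P0 5-6 | P2 6-7 | P3 7-8 | P4 8-9 | P0 9-10 | P2 10-11 | P3 11-12 | P4 12-13 | P0 13-14 | P2 14-15 | P3 15-16 | P4 16-17 | P0 17-18 | P2 18-19 | P3 19-20 | P4 20-21 | P0 21-22 | P2 22-23 | P4 23-24 | P0 24-25 | P2 25-26 | P4 26-28 |
Completion: P0=25  P1=3  P2=26  P3=20  P4=28
Turnaround times: P0=24, P1=2, P2=22, P3=14, P4=22
Average turnaround = (24+2+22+14+22) / 5 = 84/5 = 16.80

16.80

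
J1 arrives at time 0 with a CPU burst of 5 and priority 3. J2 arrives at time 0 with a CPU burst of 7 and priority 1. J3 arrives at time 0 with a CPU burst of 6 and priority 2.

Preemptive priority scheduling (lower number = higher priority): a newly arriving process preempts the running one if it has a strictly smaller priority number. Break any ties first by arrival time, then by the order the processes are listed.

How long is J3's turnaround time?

Gantt: | J2 0-7 | J3 7-13 | J1 13-18 |
Completion: J1=18  J2=7  J3=13
Turnaround (C−A): J1=18  J2=7  J3=13
Turnaround(J3) = completion − arrival = 13 − 0 = 13

13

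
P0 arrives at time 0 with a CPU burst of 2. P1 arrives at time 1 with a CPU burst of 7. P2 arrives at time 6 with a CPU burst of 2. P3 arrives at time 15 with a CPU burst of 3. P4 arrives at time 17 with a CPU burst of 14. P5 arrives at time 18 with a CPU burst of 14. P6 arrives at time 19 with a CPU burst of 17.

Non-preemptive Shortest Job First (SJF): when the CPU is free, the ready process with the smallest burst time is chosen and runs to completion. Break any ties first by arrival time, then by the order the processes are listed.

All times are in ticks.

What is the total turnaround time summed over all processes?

105

Schedule: | P0 0-2 | P1 2-9 | P2 9-11 | idle 11-15 | P3 15-18 | P4 18-32 | P5 32-46 | P6 46-63 |
Completion: P0=2  P1=9  P2=11  P3=18  P4=32  P5=46  P6=63
Turnaround (C−A): P0=2  P1=8  P2=5  P3=3  P4=15  P5=28  P6=44
Turnaround = completion − arrival: P0=2, P1=8, P2=5, P3=3, P4=15, P5=28, P6=44
Total turnaround = 2 + 8 + 5 + 3 + 15 + 28 + 44 = 105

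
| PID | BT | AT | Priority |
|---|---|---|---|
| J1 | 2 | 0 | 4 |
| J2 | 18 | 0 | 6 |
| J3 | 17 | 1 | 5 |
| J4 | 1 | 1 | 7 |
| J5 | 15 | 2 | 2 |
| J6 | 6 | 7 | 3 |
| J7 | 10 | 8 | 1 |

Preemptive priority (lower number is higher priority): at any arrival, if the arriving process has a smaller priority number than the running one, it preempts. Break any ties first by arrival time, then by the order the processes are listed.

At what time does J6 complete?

33

Schedule: | J1 0-2 | J5 2-8 | J7 8-18 | J5 18-27 | J6 27-33 | J3 33-50 | J2 50-68 | J4 68-69 |
Completion: J1=2  J2=68  J3=50  J4=69  J5=27  J6=33  J7=18
Turnaround (C−A): J1=2  J2=68  J3=49  J4=68  J5=25  J6=26  J7=10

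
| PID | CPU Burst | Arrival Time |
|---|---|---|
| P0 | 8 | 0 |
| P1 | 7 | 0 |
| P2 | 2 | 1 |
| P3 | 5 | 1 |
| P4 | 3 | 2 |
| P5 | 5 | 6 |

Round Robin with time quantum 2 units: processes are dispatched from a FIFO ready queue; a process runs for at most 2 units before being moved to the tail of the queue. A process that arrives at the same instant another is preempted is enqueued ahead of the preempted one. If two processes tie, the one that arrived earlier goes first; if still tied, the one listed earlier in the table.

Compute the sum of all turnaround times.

128

Gantt: | P0 0-2 | P1 2-4 | P2 4-6 | P3 6-8 | P4 8-10 | P0 10-12 | P1 12-14 | P5 14-16 | P3 16-18 | P4 18-19 | P0 19-21 | P1 21-23 | P5 23-25 | P3 25-26 | P0 26-28 | P1 28-29 | P5 29-30 |
Completion: P0=28  P1=29  P2=6  P3=26  P4=19  P5=30
Turnaround (C−A): P0=28  P1=29  P2=5  P3=25  P4=17  P5=24
Turnaround = completion − arrival: P0=28, P1=29, P2=5, P3=25, P4=17, P5=24
Total turnaround = 28 + 29 + 5 + 25 + 17 + 24 = 128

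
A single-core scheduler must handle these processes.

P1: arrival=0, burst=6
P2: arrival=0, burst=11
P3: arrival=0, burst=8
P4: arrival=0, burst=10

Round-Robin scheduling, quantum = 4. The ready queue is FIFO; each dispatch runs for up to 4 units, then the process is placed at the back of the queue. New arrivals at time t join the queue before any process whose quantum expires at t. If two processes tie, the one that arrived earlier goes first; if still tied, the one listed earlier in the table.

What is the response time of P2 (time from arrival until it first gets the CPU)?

4

Schedule: | P1 0-4 | P2 4-8 | P3 8-12 | P4 12-16 | P1 16-18 | P2 18-22 | P3 22-26 | P4 26-30 | P2 30-33 | P4 33-35 |
Completion: P1=18  P2=33  P3=26  P4=35
Turnaround (C−A): P1=18  P2=33  P3=26  P4=35
Response(P2) = first start − arrival = 4 − 0 = 4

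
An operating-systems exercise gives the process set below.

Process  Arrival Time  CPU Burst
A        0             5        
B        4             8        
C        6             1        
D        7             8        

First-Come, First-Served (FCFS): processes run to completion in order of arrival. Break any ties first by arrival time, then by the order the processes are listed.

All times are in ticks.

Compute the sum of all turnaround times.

37

Gantt: | A 0-5 | B 5-13 | C 13-14 | D 14-22 |
Completion: A=5  B=13  C=14  D=22
Turnaround = completion − arrival: A=5, B=9, C=8, D=15
Total turnaround = 5 + 9 + 8 + 15 = 37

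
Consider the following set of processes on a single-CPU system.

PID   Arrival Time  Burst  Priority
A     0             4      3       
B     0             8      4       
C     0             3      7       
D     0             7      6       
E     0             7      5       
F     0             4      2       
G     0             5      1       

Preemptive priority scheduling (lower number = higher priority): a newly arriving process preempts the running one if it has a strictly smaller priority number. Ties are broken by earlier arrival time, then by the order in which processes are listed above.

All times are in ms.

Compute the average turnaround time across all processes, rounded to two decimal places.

Timeline: | G 0-5 | F 5-9 | A 9-13 | B 13-21 | E 21-28 | D 28-35 | C 35-38 |
Completion: A=13  B=21  C=38  D=35  E=28  F=9  G=5
Turnaround (C−A): A=13  B=21  C=38  D=35  E=28  F=9  G=5
Turnaround times: A=13, B=21, C=38, D=35, E=28, F=9, G=5
Average turnaround = (13+21+38+35+28+9+5) / 7 = 149/7 = 21.29

21.29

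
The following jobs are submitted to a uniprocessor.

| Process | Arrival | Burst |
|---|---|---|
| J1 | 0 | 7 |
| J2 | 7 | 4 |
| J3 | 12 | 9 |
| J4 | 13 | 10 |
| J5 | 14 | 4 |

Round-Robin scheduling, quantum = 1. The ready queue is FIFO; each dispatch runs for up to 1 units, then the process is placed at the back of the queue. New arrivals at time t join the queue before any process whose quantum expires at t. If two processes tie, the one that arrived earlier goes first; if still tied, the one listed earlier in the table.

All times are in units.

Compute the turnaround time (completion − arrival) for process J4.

Schedule: | J1 0-7 | J2 7-11 | idle 11-12 | J3 12-13 | J4 13-14 | J3 14-15 | J5 15-16 | J4 16-17 | J3 17-18 | J5 18-19 | J4 19-20 | J3 20-21 | J5 21-22 | J4 22-23 | J3 23-24 | J5 24-25 | J4 25-26 | J3 26-27 | J4 27-28 | J3 28-29 | J4 29-30 | J3 30-31 | J4 31-32 | J3 32-33 | J4 33-35 |
Completion: J1=7  J2=11  J3=33  J4=35  J5=25
Turnaround (C−A): J1=7  J2=4  J3=21  J4=22  J5=11
Turnaround(J4) = completion − arrival = 35 − 13 = 22

22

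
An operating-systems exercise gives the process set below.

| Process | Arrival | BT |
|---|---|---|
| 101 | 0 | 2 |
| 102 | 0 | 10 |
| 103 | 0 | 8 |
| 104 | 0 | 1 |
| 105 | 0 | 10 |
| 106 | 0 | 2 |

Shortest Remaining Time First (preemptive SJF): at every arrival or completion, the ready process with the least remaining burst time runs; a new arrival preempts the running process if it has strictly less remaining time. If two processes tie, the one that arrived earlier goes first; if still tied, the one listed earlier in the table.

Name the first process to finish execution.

Gantt: | 104 0-1 | 101 1-3 | 106 3-5 | 103 5-13 | 102 13-23 | 105 23-33 |
Completion: 101=3  102=23  103=13  104=1  105=33  106=5
Turnaround (C−A): 101=3  102=23  103=13  104=1  105=33  106=5
Finish order: 104 → 101 → 106 → 103 → 102 → 105

104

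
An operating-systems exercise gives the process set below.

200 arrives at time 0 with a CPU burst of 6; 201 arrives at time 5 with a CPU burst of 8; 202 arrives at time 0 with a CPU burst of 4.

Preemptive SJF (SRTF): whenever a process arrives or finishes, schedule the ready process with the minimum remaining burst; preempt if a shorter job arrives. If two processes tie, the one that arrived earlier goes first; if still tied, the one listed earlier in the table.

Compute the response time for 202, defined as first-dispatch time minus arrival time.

Timeline: | 202 0-4 | 200 4-10 | 201 10-18 |
Completion: 200=10  201=18  202=4
Response(202) = first start − arrival = 0 − 0 = 0

0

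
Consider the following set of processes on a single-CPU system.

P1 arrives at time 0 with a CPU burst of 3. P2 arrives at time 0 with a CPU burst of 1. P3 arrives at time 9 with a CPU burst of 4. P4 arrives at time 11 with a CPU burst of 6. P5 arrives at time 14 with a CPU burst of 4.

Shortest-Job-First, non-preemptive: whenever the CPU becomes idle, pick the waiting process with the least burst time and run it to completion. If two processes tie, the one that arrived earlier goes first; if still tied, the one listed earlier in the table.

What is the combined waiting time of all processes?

Gantt: | P2 0-1 | P1 1-4 | idle 4-9 | P3 9-13 | P4 13-19 | P5 19-23 |
Completion: P1=4  P2=1  P3=13  P4=19  P5=23
Turnaround (C−A): P1=4  P2=1  P3=4  P4=8  P5=9
Waiting = turnaround − burst: P1=1, P2=0, P3=0, P4=2, P5=5
Total waiting = 1 + 0 + 0 + 2 + 5 = 8

8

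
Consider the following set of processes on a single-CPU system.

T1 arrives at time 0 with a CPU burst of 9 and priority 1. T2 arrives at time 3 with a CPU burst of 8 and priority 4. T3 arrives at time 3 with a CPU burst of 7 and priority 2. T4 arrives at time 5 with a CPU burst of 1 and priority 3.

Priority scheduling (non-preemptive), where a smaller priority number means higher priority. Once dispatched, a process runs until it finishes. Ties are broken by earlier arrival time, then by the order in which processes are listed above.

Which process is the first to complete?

T1

Gantt: | T1 0-9 | T3 9-16 | T4 16-17 | T2 17-25 |
Completion: T1=9  T2=25  T3=16  T4=17
Turnaround (C−A): T1=9  T2=22  T3=13  T4=12
Finish order: T1 → T3 → T4 → T2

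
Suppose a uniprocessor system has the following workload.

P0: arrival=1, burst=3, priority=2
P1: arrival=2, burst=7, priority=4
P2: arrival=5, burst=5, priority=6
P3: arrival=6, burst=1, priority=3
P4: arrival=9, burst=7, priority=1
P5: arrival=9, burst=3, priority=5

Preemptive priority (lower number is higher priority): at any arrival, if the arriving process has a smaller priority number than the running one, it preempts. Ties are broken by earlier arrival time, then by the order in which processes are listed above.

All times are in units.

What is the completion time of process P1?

19

Schedule: | idle 0-1 | P0 1-4 | P1 4-6 | P3 6-7 | P1 7-9 | P4 9-16 | P1 16-19 | P5 19-22 | P2 22-27 |
Completion: P0=4  P1=19  P2=27  P3=7  P4=16  P5=22
Turnaround (C−A): P0=3  P1=17  P2=22  P3=1  P4=7  P5=13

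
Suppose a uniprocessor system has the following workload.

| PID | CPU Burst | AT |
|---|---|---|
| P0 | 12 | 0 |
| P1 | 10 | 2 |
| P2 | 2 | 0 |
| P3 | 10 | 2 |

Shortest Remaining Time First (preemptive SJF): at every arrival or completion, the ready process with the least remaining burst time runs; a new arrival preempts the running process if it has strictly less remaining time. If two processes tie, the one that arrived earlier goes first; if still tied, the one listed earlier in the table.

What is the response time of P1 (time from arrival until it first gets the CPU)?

Timeline: | P2 0-2 | P1 2-12 | P3 12-22 | P0 22-34 |
Completion: P0=34  P1=12  P2=2  P3=22
Turnaround (C−A): P0=34  P1=10  P2=2  P3=20
Response(P1) = first start − arrival = 2 − 2 = 0

0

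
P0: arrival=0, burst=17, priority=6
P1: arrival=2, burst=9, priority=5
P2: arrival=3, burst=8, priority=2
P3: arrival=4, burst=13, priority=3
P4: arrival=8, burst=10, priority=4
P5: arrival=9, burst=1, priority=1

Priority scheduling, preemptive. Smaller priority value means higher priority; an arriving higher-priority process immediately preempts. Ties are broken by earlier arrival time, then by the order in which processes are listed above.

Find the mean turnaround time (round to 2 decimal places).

26.17

Schedule: | P0 0-2 | P1 2-3 | P2 3-9 | P5 9-10 | P2 10-12 | P3 12-25 | P4 25-35 | P1 35-43 | P0 43-58 |
Completion: P0=58  P1=43  P2=12  P3=25  P4=35  P5=10
Turnaround (C−A): P0=58  P1=41  P2=9  P3=21  P4=27  P5=1
Turnaround times: P0=58, P1=41, P2=9, P3=21, P4=27, P5=1
Average turnaround = (58+41+9+21+27+1) / 6 = 157/6 = 26.17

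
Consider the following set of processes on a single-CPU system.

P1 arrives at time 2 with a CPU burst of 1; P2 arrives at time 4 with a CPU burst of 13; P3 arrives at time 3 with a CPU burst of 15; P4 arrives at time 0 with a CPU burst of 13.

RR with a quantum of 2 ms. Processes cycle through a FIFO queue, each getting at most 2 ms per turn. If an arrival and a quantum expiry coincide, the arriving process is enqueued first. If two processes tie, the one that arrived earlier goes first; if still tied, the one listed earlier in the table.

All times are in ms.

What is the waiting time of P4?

21

Gantt: | P4 0-2 | P1 2-3 | P4 3-5 | P3 5-7 | P2 7-9 | P4 9-11 | P3 11-13 | P2 13-15 | P4 15-17 | P3 17-19 | P2 19-21 | P4 21-23 | P3 23-25 | P2 25-27 | P4 27-29 | P3 29-31 | P2 31-33 | P4 33-34 | P3 34-36 | P2 36-38 | P3 38-40 | P2 40-41 | P3 41-42 |
Completion: P1=3  P2=41  P3=42  P4=34
Waiting(P4) = turnaround − burst = 34 − 13 = 21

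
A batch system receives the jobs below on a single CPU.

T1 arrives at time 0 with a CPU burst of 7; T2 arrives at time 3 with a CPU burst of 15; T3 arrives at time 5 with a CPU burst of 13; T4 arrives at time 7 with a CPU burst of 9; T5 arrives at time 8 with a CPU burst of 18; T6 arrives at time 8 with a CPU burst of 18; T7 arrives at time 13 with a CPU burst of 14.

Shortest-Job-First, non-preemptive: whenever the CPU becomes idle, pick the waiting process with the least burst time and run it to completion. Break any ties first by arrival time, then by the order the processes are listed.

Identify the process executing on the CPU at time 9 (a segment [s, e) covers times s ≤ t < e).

Timeline: | T1 0-7 | T4 7-16 | T3 16-29 | T7 29-43 | T2 43-58 | T5 58-76 | T6 76-94 |
Completion: T1=7  T2=58  T3=29  T4=16  T5=76  T6=94  T7=43
Turnaround (C−A): T1=7  T2=55  T3=24  T4=9  T5=68  T6=86  T7=30

T4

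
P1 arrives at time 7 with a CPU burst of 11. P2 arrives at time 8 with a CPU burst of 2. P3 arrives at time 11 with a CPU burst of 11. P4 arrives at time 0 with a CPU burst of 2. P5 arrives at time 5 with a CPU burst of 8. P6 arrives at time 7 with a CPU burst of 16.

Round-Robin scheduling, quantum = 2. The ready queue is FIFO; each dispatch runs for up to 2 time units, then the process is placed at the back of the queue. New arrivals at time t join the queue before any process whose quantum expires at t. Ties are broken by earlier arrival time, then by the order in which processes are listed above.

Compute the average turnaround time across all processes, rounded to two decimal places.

26.00

Timeline: | P4 0-2 | idle 2-5 | P5 5-7 | P1 7-9 | P6 9-11 | P5 11-13 | P2 13-15 | P1 15-17 | P3 17-19 | P6 19-21 | P5 21-23 | P1 23-25 | P3 25-27 | P6 27-29 | P5 29-31 | P1 31-33 | P3 33-35 | P6 35-37 | P1 37-39 | P3 39-41 | P6 41-43 | P1 43-44 | P3 44-46 | P6 46-48 | P3 48-49 | P6 49-53 |
Completion: P1=44  P2=15  P3=49  P4=2  P5=31  P6=53
Turnaround times: P1=37, P2=7, P3=38, P4=2, P5=26, P6=46
Average turnaround = (37+7+38+2+26+46) / 6 = 156/6 = 26.00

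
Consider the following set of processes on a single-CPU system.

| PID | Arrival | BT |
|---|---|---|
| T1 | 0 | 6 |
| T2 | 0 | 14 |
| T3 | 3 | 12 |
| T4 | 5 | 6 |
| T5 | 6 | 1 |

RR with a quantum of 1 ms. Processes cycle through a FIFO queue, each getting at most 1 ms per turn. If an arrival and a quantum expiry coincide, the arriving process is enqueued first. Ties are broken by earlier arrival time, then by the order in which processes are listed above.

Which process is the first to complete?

Gantt: | T1 0-1 | T2 1-2 | T1 2-3 | T2 3-4 | T3 4-5 | T1 5-6 | T2 6-7 | T4 7-8 | T3 8-9 | T5 9-10 | T1 10-11 | T2 11-12 | T4 12-13 | T3 13-14 | T1 14-15 | T2 15-16 | T4 16-17 | T3 17-18 | T1 18-19 | T2 19-20 | T4 20-21 | T3 21-22 | T2 22-23 | T4 23-24 | T3 24-25 | T2 25-26 | T4 26-27 | T3 27-28 | T2 28-29 | T3 29-30 | T2 30-31 | T3 31-32 | T2 32-33 | T3 33-34 | T2 34-35 | T3 35-36 | T2 36-37 | T3 37-38 | T2 38-39 |
Completion: T1=19  T2=39  T3=38  T4=27  T5=10
Turnaround (C−A): T1=19  T2=39  T3=35  T4=22  T5=4
Finish order: T5 → T1 → T4 → T3 → T2

T5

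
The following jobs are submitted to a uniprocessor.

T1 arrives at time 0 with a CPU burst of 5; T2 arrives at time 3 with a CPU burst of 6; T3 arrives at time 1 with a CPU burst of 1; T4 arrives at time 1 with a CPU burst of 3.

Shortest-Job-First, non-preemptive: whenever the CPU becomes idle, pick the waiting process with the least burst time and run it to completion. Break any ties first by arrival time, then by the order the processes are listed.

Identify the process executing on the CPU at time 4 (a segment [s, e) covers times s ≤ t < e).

Gantt: | T1 0-5 | T3 5-6 | T4 6-9 | T2 9-15 |
Completion: T1=5  T2=15  T3=6  T4=9
Turnaround (C−A): T1=5  T2=12  T3=5  T4=8

T1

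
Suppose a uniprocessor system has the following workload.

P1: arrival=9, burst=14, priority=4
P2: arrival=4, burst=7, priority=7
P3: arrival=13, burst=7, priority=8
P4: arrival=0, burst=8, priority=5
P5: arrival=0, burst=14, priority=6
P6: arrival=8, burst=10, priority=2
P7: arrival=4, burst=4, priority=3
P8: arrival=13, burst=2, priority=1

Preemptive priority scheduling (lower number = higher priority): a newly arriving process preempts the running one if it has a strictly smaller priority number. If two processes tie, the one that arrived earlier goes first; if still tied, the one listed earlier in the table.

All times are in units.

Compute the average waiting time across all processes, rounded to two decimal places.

21.88

Gantt: | P4 0-4 | P7 4-8 | P6 8-13 | P8 13-15 | P6 15-20 | P1 20-34 | P4 34-38 | P5 38-52 | P2 52-59 | P3 59-66 |
Completion: P1=34  P2=59  P3=66  P4=38  P5=52  P6=20  P7=8  P8=15
Waiting times: P1=11, P2=48, P3=46, P4=30, P5=38, P6=2, P7=0, P8=0
Average waiting = (11+48+46+30+38+2+0+0) / 8 = 175/8 = 21.88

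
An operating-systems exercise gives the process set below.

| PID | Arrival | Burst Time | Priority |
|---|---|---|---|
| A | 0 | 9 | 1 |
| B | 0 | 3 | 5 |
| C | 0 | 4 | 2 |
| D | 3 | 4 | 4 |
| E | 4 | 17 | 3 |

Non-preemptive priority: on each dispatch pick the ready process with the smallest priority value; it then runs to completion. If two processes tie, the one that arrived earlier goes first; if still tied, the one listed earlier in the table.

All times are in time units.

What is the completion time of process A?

9

Timeline: | A 0-9 | C 9-13 | E 13-30 | D 30-34 | B 34-37 |
Completion: A=9  B=37  C=13  D=34  E=30
Turnaround (C−A): A=9  B=37  C=13  D=31  E=26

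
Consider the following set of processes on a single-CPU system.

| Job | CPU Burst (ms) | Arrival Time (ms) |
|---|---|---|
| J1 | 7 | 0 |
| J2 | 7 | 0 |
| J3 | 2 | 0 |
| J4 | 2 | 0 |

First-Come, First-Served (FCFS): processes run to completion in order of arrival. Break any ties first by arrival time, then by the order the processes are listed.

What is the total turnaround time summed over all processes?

Timeline: | J1 0-7 | J2 7-14 | J3 14-16 | J4 16-18 |
Completion: J1=7  J2=14  J3=16  J4=18
Turnaround (C−A): J1=7  J2=14  J3=16  J4=18
Turnaround = completion − arrival: J1=7, J2=14, J3=16, J4=18
Total turnaround = 7 + 14 + 16 + 18 = 55

55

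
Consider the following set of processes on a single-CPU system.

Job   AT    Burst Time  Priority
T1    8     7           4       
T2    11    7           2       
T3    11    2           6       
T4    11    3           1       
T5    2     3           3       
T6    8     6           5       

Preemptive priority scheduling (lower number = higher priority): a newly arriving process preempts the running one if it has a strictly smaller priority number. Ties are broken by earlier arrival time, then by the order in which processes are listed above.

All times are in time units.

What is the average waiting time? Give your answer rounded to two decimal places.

Schedule: | idle 0-2 | T5 2-5 | idle 5-8 | T1 8-11 | T4 11-14 | T2 14-21 | T1 21-25 | T6 25-31 | T3 31-33 |
Completion: T1=25  T2=21  T3=33  T4=14  T5=5  T6=31
Turnaround (C−A): T1=17  T2=10  T3=22  T4=3  T5=3  T6=23
Waiting times: T1=10, T2=3, T3=20, T4=0, T5=0, T6=17
Average waiting = (10+3+20+0+0+17) / 6 = 50/6 = 8.33

8.33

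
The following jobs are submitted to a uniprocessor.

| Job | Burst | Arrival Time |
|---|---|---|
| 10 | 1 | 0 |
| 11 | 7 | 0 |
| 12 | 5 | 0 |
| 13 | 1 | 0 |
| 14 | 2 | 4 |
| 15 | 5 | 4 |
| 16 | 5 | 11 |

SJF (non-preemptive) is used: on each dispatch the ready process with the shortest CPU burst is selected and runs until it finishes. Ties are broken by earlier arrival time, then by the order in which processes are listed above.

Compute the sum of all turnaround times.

59

Timeline: | 10 0-1 | 13 1-2 | 12 2-7 | 14 7-9 | 15 9-14 | 16 14-19 | 11 19-26 |
Completion: 10=1  11=26  12=7  13=2  14=9  15=14  16=19
Turnaround = completion − arrival: 10=1, 11=26, 12=7, 13=2, 14=5, 15=10, 16=8
Total turnaround = 1 + 26 + 7 + 2 + 5 + 10 + 8 = 59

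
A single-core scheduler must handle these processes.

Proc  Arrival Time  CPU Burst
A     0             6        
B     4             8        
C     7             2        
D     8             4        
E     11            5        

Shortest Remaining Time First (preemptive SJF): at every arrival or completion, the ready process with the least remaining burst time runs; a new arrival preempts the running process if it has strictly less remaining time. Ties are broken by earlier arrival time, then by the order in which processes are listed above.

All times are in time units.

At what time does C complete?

9

Timeline: | A 0-6 | B 6-7 | C 7-9 | D 9-13 | E 13-18 | B 18-25 |
Completion: A=6  B=25  C=9  D=13  E=18
Turnaround (C−A): A=6  B=21  C=2  D=5  E=7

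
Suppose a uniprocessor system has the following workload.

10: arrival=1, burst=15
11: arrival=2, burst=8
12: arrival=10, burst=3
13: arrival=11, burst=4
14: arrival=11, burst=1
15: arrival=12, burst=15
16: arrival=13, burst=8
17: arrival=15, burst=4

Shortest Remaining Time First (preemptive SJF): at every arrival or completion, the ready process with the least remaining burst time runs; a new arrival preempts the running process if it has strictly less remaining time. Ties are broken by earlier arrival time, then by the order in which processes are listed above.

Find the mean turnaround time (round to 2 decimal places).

16.75

Timeline: | idle 0-1 | 10 1-2 | 11 2-10 | 12 10-11 | 14 11-12 | 12 12-14 | 13 14-18 | 17 18-22 | 16 22-30 | 10 30-44 | 15 44-59 |
Completion: 10=44  11=10  12=14  13=18  14=12  15=59  16=30  17=22
Turnaround times: 10=43, 11=8, 12=4, 13=7, 14=1, 15=47, 16=17, 17=7
Average turnaround = (43+8+4+7+1+47+17+7) / 8 = 134/8 = 16.75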